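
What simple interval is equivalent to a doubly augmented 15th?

AA8

Take out an octave (7 from the number): 15 − 7 = 8.
So a doubly augmented fifteenth is an octave plus a doubly augmented octave. The quality is unchanged.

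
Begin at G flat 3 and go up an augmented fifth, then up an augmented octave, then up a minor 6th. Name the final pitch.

B 5

An augmented fifth up from Gb3 is D4.
An augmented octave up from D4 is D#5.
A minor sixth up from D#5 is B5.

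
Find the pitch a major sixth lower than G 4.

B-flat 3

The sixth takes the letter from G down to B.
A major sixth is 9 semitones; 9 semitones down from G4 gives Bb3.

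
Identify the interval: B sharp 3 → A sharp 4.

B to A spans seven letter names (B-C-D-E-F-G-A) — that makes it a seventh of some quality.
At 10 semitones, B#3→A#4 falls one short of a major seventh: minor.

m7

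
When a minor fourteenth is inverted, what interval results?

First reduce the compound minor fourteenth to its simple form, a minor seventh.
Interval numbers invert to sum to nine: 7 + 2 = 9, so a seventh inverts to a second.
Quality inverts too: minor becomes major. That makes the inversion a major second.

major second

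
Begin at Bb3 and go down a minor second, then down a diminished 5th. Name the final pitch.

D#3

Down a minor second from Bb3: A3 (1 semitone down).
A3 down a diminished fifth → D#3 (6 semitones).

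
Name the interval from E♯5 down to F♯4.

Descending from E#5 to F#4 is the same interval as ascending F#4 to E#5.
F to E spans seven letter names (F-G-A-B-C-D-E): a seventh.
The major seventh spans 11 semitones, and F#4 to E#5 is exactly 11 semitones — so this is a major seventh.

major 7th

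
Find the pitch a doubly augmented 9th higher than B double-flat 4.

C sharp 6

Two letters up from B (plus an octave) reaches C.
A doubly augmented ninth is 16 semitones; 16 semitones up from Bbb4 gives C#6.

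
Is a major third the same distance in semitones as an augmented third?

A major third is 4 semitones but an augmented third is 5 semitones — different sizes.

No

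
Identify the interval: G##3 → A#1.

major fourteenth

Descending from G##3 to A#1 is the same interval as ascending A#1 to G##3.
A to G spans seven letter names (A-B-C-D-E-F-G), plus an octave: a fourteenth.
A#1 to G##3 is 23 semitones, matching the major fourteenth exactly, so the quality is major.
(Equivalently, a compound major seventh: a major seventh plus an octave.)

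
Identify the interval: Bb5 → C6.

B to C spans two letter names (B-C) — that makes it a second of some quality.
Counting semitones, Bb5→C6 is 2, which is the major second.

major second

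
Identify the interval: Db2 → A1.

Descending from Db2 to A1 is the same interval as ascending A1 to Db2.
A to D spans four letter names (A-B-C-D), so the interval is some kind of fourth.
The perfect fourth is 5 semitones; here we have 4, one semitone narrower: diminished.

d4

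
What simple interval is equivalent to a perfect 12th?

P5

Take out an octave (7 from the number): 12 − 7 = 5.
That makes a perfect twelfth a compound perfect fifth — an octave plus a perfect fifth.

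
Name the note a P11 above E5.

Four letters up from E (plus an octave) reaches A.
A perfect eleventh spans 17 semitones, so from E5 the target pitch is A6.

A6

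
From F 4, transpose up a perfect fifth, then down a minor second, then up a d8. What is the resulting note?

B flat 5

F4 up a perfect fifth → C5 (7 semitones).
C5 down a minor second → B4 (1 semitone).
B4 up a diminished octave → Bb5 (11 semitones).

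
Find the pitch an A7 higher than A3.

Seven letter names up from A: G.
Moving 12 semitones up from A3 (the size of an augmented seventh) reaches G##4.

G##4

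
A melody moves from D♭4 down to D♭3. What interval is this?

perfect 8th

Descending from Db4 to Db3 is the same interval as ascending Db3 to Db4.
D to D is the same letter name, plus an octave, so the interval is some kind of octave.
Counting semitones, Db3→Db4 is 12, which is the perfect octave.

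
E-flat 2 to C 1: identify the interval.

Descending from Eb2 to C1 is the same interval as ascending C1 to Eb2.
C to E spans three letter names (C-D-E), plus an octave: a tenth.
C1 to Eb2 is 15 semitones, a half step short of the major tenth (16), so this is minor.
(Equivalently, a compound minor third: a minor third plus an octave.)

minor tenth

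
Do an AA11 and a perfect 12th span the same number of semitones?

Both span 19 semitones: a doubly augmented eleventh and a perfect twelfth are the same chromatic distance.

Yes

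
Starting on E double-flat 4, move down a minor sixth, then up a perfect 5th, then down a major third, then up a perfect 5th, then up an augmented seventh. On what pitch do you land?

A minor sixth down from Ebb4 is Gb3.
A perfect fifth up from Gb3 is Db4.
Db4 down a major third → Bbb3 (4 semitones).
Up a perfect fifth from Bbb3: Fb4 (7 semitones up).
Up an augmented seventh from Fb4: E5 (12 semitones up).

E 5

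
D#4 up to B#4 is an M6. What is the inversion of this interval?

minor 3rd

The rule of nine gives the new number: 9 − 6 = 3, so a sixth becomes a third.
And major becomes minor under inversion, so we get a minor third.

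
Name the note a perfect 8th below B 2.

B 1

For an octave the letter name doesn't change: still B, an octave down.
Moving 12 semitones down from B2 (the size of a perfect octave) reaches B1.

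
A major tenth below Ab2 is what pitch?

Counting three letter names plus an octave down from A lands on F.
A major tenth spans 16 semitones, so from Ab2 the target pitch is Fb1.

Fb1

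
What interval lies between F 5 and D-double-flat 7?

F to D spans six letter names (F-G-A-B-C-D), plus an octave, so the interval is some kind of thirteenth.
A major thirteenth would be 21 semitones; F5 to Dbb7 is 19, two semitones narrower, so the interval is diminished.
(Equivalently, a compound diminished sixth: a diminished sixth plus an octave.)

diminished thirteenth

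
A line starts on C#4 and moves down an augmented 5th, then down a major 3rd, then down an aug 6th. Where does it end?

An augmented fifth down from C#4 is F3.
Down a major third from F3: Db3 (4 semitones down).
Db3 down an augmented sixth → Fbb2 (10 semitones).

Fbb2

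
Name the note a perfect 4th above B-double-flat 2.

Four letter names up from B: E.
Moving 5 semitones up from Bbb2 (the size of a perfect fourth) reaches Ebb3.

E-double-flat 3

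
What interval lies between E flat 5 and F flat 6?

E to F spans two letter names (E-F), plus an octave, so the interval is some kind of ninth.
A major ninth would be 14 semitones, but Eb5 to Fb6 is 13 — one semitone narrower, making it a minor ninth.
(Equivalently, a compound minor second: a minor second plus an octave.)

minor 9th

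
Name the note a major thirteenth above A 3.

Counting six letter names plus an octave up from A lands on F.
Moving 21 semitones up from A3 (the size of a major thirteenth) reaches F#5.

F-sharp 5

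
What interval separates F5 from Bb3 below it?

perfect twelfth

Descending from F5 to Bb3 is the same interval as ascending Bb3 to F5.
B to F spans five letter names (B-C-D-E-F), plus an octave: a twelfth.
Bb3 to F5 is 19 semitones, matching the perfect twelfth exactly, so the quality is perfect.
(Equivalently, a compound perfect fifth: a perfect fifth plus an octave.)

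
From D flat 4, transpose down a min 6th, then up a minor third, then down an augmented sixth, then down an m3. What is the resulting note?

A double-flat 2

A minor sixth down from Db4 is F3.
A minor third up from F3 is Ab3.
Down an augmented sixth from Ab3: Cbb3 (10 semitones down).
Down a minor third from Cbb3: Abb2 (3 semitones down).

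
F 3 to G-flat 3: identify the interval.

F to G spans two letter names (F-G): a second.
A major second would be 2 semitones, but F3 to Gb3 is 1 — one semitone narrower, making it a minor second.

minor second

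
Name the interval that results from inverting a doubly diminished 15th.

AA1

First reduce the compound doubly diminished fifteenth to its simple form, a doubly diminished octave.
Interval numbers invert to sum to nine: 8 + 1 = 9, so an octave inverts to a unison.
Quality inverts too: doubly diminished becomes doubly augmented. That makes the inversion a doubly augmented unison.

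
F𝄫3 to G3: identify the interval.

F to G spans two letter names (F-G), so the interval is some kind of second.
A major second would be 2 semitones; Fbb3 to G3 is 4, two semitones wider, so the interval is doubly augmented.

doubly augmented second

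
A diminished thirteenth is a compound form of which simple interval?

diminished 6th

Subtracting seven from the interval number removes an octave: 13 − 7 = 6.
That makes a diminished thirteenth a compound diminished sixth — an octave plus a diminished sixth.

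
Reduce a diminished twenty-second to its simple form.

Take out 2 octaves (14 from the number): 22 − 14 = 8.
So a diminished twenty-second is 2 octaves plus a diminished octave. The quality is unchanged.

diminished 8th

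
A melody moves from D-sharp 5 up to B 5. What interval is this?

D to B spans six letter names (D-E-F-G-A-B): a sixth.
D#5 to B5 is 8 semitones, a half step short of the major sixth (9), so this is minor.

m6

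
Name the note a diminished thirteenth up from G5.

Counting six letter names plus an octave up from G lands on E.
A diminished thirteenth is 19 semitones; 19 semitones up from G5 gives Ebb7.

Ebb7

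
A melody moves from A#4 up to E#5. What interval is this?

perfect fifth

A to E spans five letter names (A-B-C-D-E) — that makes it a fifth of some quality.
The perfect fifth spans 7 semitones, and A#4 to E#5 is exactly 7 semitones — so this is a perfect fifth.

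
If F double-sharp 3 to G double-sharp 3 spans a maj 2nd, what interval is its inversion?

minor 7th

Interval numbers invert to sum to nine: 2 + 7 = 9, so a second inverts to a seventh.
Quality inverts too: major becomes minor. That makes the inversion a minor seventh.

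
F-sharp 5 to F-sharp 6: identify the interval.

F to F is the same letter name, plus an octave — that makes it an octave of some quality.
F#5 to F#6 is 12 semitones, matching the perfect octave exactly, so the quality is perfect.

P8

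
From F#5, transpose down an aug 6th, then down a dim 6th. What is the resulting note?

F#5 down an augmented sixth → Ab4 (10 semitones).
A diminished sixth down from Ab4 is C#4.

C#4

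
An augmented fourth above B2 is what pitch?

Counting four letter names up from B lands on E.
Moving 6 semitones up from B2 (the size of an augmented fourth) reaches E#3.

E#3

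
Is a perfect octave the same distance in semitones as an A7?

Yes

A perfect octave spans 12 semitones, and an augmented seventh also spans 12 semitones — they're enharmonic.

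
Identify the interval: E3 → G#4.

M10

E to G spans three letter names (E-F-G), plus an octave — that makes it a tenth of some quality.
The major tenth spans 16 semitones, and E3 to G#4 is exactly 16 semitones — so this is a major tenth.
(Equivalently, a compound major third: a major third plus an octave.)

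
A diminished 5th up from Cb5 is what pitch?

Counting five letter names up from C lands on G.
A diminished fifth is 6 semitones; 6 semitones up from Cb5 gives Gbb5.

Gbb5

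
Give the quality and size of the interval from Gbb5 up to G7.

G to G is the same letter name, plus 2 octaves, so the interval is some kind of fifteenth.
The perfect fifteenth is 24 semitones; here we have 26, two semitones wider: doubly augmented.
(Equivalently, a compound doubly augmented octave: a doubly augmented octave plus an octave.)

doubly augmented 15th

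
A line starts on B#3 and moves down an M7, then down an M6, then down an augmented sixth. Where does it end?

Gb1

Down a major seventh from B#3: C#3 (11 semitones down).
C#3 down a major sixth → E2 (9 semitones).
An augmented sixth down from E2 is Gb1.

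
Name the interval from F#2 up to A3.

F to A spans three letter names (F-G-A), plus an octave, so the interval is some kind of tenth.
A major tenth would be 16 semitones, but F#2 to A3 is 15 — one semitone narrower, making it a minor tenth.
(Equivalently, a compound minor third: a minor third plus an octave.)

minor tenth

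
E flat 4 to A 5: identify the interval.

E to A spans four letter names (E-F-G-A), plus an octave — that makes it an eleventh of some quality.
Eb4 to A5 spans 18 semitones — one semitone wider than the perfect eleventh (17) — giving an augmented eleventh.
(Equivalently, a compound augmented fourth: an augmented fourth plus an octave.)

A11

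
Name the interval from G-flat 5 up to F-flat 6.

G to F spans seven letter names (G-A-B-C-D-E-F) — that makes it a seventh of some quality.
A major seventh would be 11 semitones, but Gb5 to Fb6 is 10 — one semitone narrower, making it a minor seventh.

minor seventh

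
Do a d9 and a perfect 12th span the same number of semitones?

A diminished ninth spans 12 semitones; a perfect twelfth spans 19 semitones. They differ by 7.

No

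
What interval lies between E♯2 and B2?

d5

E to B spans five letter names (E-F-G-A-B): a fifth.
E#2 to B2 spans 6 semitones — one semitone narrower than the perfect fifth (7) — giving a diminished fifth.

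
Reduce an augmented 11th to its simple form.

A4

Take out an octave (7 from the number): 11 − 7 = 4.
That makes an augmented eleventh a compound augmented fourth — an octave plus an augmented fourth.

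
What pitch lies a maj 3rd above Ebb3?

Gb3

Three letter names up from E: G.
A major third is 4 semitones; 4 semitones up from Ebb3 gives Gb3.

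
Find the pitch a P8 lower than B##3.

B##2

An octave keeps the letter name B, an octave down from B.
A perfect octave is 12 semitones; 12 semitones down from B##3 gives B##2.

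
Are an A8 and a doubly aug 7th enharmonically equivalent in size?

Yes

An augmented octave spans 13 semitones, and a doubly augmented seventh also spans 13 semitones — they're enharmonic.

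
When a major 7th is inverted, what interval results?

Inverted interval numbers add to nine, so a seventh pairs with a second (7 + 2 = 9).
Quality inverts too: major becomes minor. That makes the inversion a minor second.

minor second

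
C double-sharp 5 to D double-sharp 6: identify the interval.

C to D spans two letter names (C-D), plus an octave, so the interval is some kind of ninth.
The major ninth spans 14 semitones, and C##5 to D##6 is exactly 14 semitones — so this is a major ninth.
(Equivalently, a compound major second: a major second plus an octave.)

major 9th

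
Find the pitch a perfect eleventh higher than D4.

G5

Four letters up from D (plus an octave) reaches G.
Moving 17 semitones up from D4 (the size of a perfect eleventh) reaches G5.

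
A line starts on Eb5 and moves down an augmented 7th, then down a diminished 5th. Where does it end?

Eb5 down an augmented seventh → Fbb4 (12 semitones).
Down a diminished fifth from Fbb4: Bbb3 (6 semitones down).

Bbb3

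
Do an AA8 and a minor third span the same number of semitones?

No

A doubly augmented octave spans 14 semitones; a minor third spans 3 semitones. They differ by 11.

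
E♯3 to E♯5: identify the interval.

E to E is the same letter name, plus 2 octaves — that makes it a fifteenth of some quality.
E#3 to E#5 is 24 semitones, matching the perfect fifteenth exactly, so the quality is perfect.
(Equivalently, a compound perfect octave: a perfect octave plus an octave.)

perfect 15th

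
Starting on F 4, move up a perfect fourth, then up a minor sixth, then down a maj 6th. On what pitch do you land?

B double-flat 4

F4 up a perfect fourth → Bb4 (5 semitones).
Bb4 up a minor sixth → Gb5 (8 semitones).
A major sixth down from Gb5 is Bbb4.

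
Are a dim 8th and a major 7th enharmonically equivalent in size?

Yes

Both span 11 semitones: a diminished octave and a major seventh are the same chromatic distance.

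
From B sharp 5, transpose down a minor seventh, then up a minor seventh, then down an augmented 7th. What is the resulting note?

C 5

A minor seventh down from B#5 is C##5.
A minor seventh up from C##5 is B#5.
B#5 down an augmented seventh → C5 (12 semitones).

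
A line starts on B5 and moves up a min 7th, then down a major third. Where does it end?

A minor seventh up from B5 is A6.
Down a major third from A6: F6 (4 semitones down).

F6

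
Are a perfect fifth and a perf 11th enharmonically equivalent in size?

No

A perfect fifth is 7 semitones but a perfect eleventh is 17 semitones — different sizes.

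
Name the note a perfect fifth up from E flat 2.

The fifth takes the letter from E up to B.
A perfect fifth is 7 semitones; 7 semitones up from Eb2 gives Bb2.

B flat 2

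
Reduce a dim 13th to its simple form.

Subtracting seven from the interval number removes an octave: 13 − 7 = 6.
So a diminished thirteenth is an octave plus a diminished sixth. The quality is unchanged.

diminished 6th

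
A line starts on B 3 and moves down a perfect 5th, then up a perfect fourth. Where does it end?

A perfect fifth down from B3 is E3.
A perfect fourth up from E3 is A3.

A 3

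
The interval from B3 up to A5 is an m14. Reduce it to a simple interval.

Each octave removed subtracts seven from the number: 14 − 7 = 7.
That makes a minor fourteenth a compound minor seventh — an octave plus a minor seventh.

minor seventh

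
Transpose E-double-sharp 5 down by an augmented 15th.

E-sharp 3

For a fifteenth the letter name doesn't change: still E, two octaves down.
An augmented fifteenth spans 25 semitones, so from E##5 the target pitch is E#3.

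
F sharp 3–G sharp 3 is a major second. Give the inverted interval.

m7

The rule of nine gives the new number: 9 − 2 = 7, so a second becomes a seventh.
Quality inverts too: major becomes minor. That makes the inversion a minor seventh.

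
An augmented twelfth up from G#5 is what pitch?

D##7

Counting five letter names plus an octave up from G lands on D.
An augmented twelfth spans 20 semitones, so from G#5 the target pitch is D##7.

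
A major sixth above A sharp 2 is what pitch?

F double-sharp 3

The sixth takes the letter from A up to F.
A major sixth is 9 semitones; 9 semitones up from A#2 gives F##3.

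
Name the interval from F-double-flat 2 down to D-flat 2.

diminished third

Descending from Fbb2 to Db2 is the same interval as ascending Db2 to Fbb2.
D to F spans three letter names (D-E-F) — that makes it a third of some quality.
A major third would be 4 semitones; Db2 to Fbb2 is 2, two semitones narrower, so the interval is diminished.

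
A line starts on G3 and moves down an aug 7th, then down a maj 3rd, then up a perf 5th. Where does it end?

Cbb3

Down an augmented seventh from G3: Abb2 (12 semitones down).
Abb2 down a major third → Fbb2 (4 semitones).
A perfect fifth up from Fbb2 is Cbb3.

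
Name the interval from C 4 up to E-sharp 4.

augmented third

C to E spans three letter names (C-D-E), so the interval is some kind of third.
A major third would be 4 semitones; C4 to E#4 is 5, one semitone wider, so the interval is augmented.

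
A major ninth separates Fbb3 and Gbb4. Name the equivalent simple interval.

major second

Take out an octave (7 from the number): 9 − 7 = 2.
That makes a major ninth a compound major second — an octave plus a major second.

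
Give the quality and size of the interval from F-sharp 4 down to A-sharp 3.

Descending from F#4 to A#3 is the same interval as ascending A#3 to F#4.
A to F spans six letter names (A-B-C-D-E-F) — that makes it a sixth of some quality.
A#3 to F#4 is 8 semitones, a half step short of the major sixth (9), so this is minor.

m6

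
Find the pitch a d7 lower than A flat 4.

Seven letter names down from A: B.
A diminished seventh is 9 semitones; 9 semitones down from Ab4 gives B3.

B 3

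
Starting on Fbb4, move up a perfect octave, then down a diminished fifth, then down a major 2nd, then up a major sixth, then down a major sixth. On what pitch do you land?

Abb4

A perfect octave up from Fbb4 is Fbb5.
Fbb5 down a diminished fifth → Bbb4 (6 semitones).
A major second down from Bbb4 is Abb4.
Abb4 up a major sixth → Fb5 (9 semitones).
A major sixth down from Fb5 is Abb4.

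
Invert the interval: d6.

augmented 3rd

Inverted interval numbers add to nine, so a sixth pairs with a third (6 + 3 = 9).
The quality also flips — diminished becomes augmented — giving an augmented third.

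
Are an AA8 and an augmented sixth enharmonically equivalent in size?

A doubly augmented octave spans 14 semitones; an augmented sixth spans 10 semitones. They differ by 4.

No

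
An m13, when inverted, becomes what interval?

First reduce the compound minor thirteenth to its simple form, a minor sixth.
The rule of nine gives the new number: 9 − 6 = 3, so a sixth becomes a third.
And minor becomes major under inversion, so we get a major third.

M3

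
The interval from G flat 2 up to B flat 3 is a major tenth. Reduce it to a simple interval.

Each octave removed subtracts seven from the number: 10 − 7 = 3.
That makes a major tenth a compound major third — an octave plus a major third.

M3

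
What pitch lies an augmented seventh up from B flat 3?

Seven letter names up from B: A.
An augmented seventh spans 12 semitones, so from Bb3 the target pitch is A#4.

A sharp 4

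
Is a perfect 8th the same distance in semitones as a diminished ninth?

Yes

Both span 12 semitones: a perfect octave and a diminished ninth are the same chromatic distance.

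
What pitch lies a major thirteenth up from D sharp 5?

B sharp 6

The thirteenth's letter: D up six letter names plus an octave → B.
Moving 21 semitones up from D#5 (the size of a major thirteenth) reaches B#6.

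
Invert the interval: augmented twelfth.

diminished fourth

First reduce the compound augmented twelfth to its simple form, an augmented fifth.
The rule of nine gives the new number: 9 − 5 = 4, so a fifth becomes a fourth.
The quality also flips — augmented becomes diminished — giving a diminished fourth.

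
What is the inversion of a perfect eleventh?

perfect fifth

First reduce the compound perfect eleventh to its simple form, a perfect fourth.
The rule of nine gives the new number: 9 − 4 = 5, so a fourth becomes a fifth.
Quality inverts too: perfect stays perfect. That makes the inversion a perfect fifth.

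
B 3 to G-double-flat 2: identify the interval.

doubly augmented tenth

Descending from B3 to Gbb2 is the same interval as ascending Gbb2 to B3.
G to B spans three letter names (G-A-B), plus an octave: a tenth.
A major tenth would be 16 semitones; Gbb2 to B3 is 18, two semitones wider, so the interval is doubly augmented.
(Equivalently, a compound doubly augmented third: a doubly augmented third plus an octave.)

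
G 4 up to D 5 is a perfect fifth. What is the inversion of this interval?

Inverted interval numbers add to nine, so a fifth pairs with a fourth (5 + 4 = 9).
The quality also flips — perfect stays perfect — giving a perfect fourth.

perfect 4th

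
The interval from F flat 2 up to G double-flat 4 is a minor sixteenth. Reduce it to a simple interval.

Subtracting seven from the interval number removes an octave: 16 − 14 = 2.
That makes a minor sixteenth a compound minor second — 2 octaves plus a minor second.

minor second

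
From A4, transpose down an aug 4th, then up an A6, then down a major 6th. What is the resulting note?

An augmented fourth down from A4 is Eb4.
Eb4 up an augmented sixth → C#5 (10 semitones).
A major sixth down from C#5 is E4.

E4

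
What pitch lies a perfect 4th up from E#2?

Four letter names up from E: A.
A perfect fourth is 5 semitones; 5 semitones up from E#2 gives A#2.

A#2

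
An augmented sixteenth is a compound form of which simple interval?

Subtracting seven from the interval number removes an octave: 16 − 14 = 2.
So an augmented sixteenth is 2 octaves plus an augmented second. The quality is unchanged.

A2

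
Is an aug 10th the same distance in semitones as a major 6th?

An augmented tenth spans 17 semitones; a major sixth spans 9 semitones. They differ by 8.

No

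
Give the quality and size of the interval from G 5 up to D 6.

perfect fifth

G to D spans five letter names (G-A-B-C-D) — that makes it a fifth of some quality.
G5 to D6 is 7 semitones, matching the perfect fifth exactly, so the quality is perfect.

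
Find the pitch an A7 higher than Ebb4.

D5

Seven letter names up from E: D.
Moving 12 semitones up from Ebb4 (the size of an augmented seventh) reaches D5.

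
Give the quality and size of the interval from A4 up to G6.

A to G spans seven letter names (A-B-C-D-E-F-G), plus an octave: a fourteenth.
A major fourteenth would be 23 semitones, but A4 to G6 is 22 — one semitone narrower, making it a minor fourteenth.
(Equivalently, a compound minor seventh: a minor seventh plus an octave.)

minor 14th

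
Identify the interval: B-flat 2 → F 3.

B to F spans five letter names (B-C-D-E-F) — that makes it a fifth of some quality.
Counting semitones, Bb2→F3 is 7, which is the perfect fifth.

perfect fifth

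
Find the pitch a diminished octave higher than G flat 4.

G double-flat 5

For an octave the letter name doesn't change: still G, an octave up.
Moving 11 semitones up from Gb4 (the size of a diminished octave) reaches Gbb5.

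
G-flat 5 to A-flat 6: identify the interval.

M9

G to A spans two letter names (G-A), plus an octave — that makes it a ninth of some quality.
Counting semitones, Gb5→Ab6 is 14, which is the major ninth.
(Equivalently, a compound major second: a major second plus an octave.)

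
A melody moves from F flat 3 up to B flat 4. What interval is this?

augmented eleventh

F to B spans four letter names (F-G-A-B), plus an octave, so the interval is some kind of eleventh.
The perfect eleventh is 17 semitones; here we have 18, one semitone wider: augmented.
(Equivalently, a compound augmented fourth: an augmented fourth plus an octave.)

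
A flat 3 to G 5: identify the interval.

A to G spans seven letter names (A-B-C-D-E-F-G), plus an octave: a fourteenth.
Ab3 to G5 is 23 semitones, matching the major fourteenth exactly, so the quality is major.
(Equivalently, a compound major seventh: a major seventh plus an octave.)

major 14th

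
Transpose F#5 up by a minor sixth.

D6

Counting six letter names up from F lands on D.
Moving 8 semitones up from F#5 (the size of a minor sixth) reaches D6.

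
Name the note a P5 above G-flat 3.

Counting five letter names up from G lands on D.
Moving 7 semitones up from Gb3 (the size of a perfect fifth) reaches Db4.

D-flat 4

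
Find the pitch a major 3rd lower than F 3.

D flat 3

The third takes the letter from F down to D.
A major third is 4 semitones; 4 semitones down from F3 gives Db3.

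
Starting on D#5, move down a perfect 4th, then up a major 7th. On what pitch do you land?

G##5

A perfect fourth down from D#5 is A#4.
A major seventh up from A#4 is G##5.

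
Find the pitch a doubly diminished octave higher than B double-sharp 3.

B 4

For an octave the letter name doesn't change: still B, an octave up.
A doubly diminished octave is 10 semitones; 10 semitones up from B##3 gives B4.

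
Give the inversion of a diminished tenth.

augmented 6th

First reduce the compound diminished tenth to its simple form, a diminished third.
Inverted interval numbers add to nine, so a third pairs with a sixth (3 + 6 = 9).
The quality also flips — diminished becomes augmented — giving an augmented sixth.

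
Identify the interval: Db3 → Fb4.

minor 10th

D to F spans three letter names (D-E-F), plus an octave: a tenth.
Db3 to Fb4 is 15 semitones, a half step short of the major tenth (16), so this is minor.
(Equivalently, a compound minor third: a minor third plus an octave.)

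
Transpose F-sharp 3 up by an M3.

Counting three letter names up from F lands on A.
Moving 4 semitones up from F#3 (the size of a major third) reaches A#3.

A-sharp 3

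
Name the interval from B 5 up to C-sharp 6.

B to C spans two letter names (B-C): a second.
B5 to C#6 is 2 semitones, matching the major second exactly, so the quality is major.

major second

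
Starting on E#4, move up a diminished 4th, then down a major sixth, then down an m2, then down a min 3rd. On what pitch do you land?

G#3

E#4 up a diminished fourth → A4 (4 semitones).
A major sixth down from A4 is C4.
A minor second down from C4 is B3.
A minor third down from B3 is G#3.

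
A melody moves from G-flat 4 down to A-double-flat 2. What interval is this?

major 14th

Descending from Gb4 to Abb2 is the same interval as ascending Abb2 to Gb4.
A to G spans seven letter names (A-B-C-D-E-F-G), plus an octave — that makes it a fourteenth of some quality.
Counting semitones, Abb2→Gb4 is 23, which is the major fourteenth.
(Equivalently, a compound major seventh: a major seventh plus an octave.)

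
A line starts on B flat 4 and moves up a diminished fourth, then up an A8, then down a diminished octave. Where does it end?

E 5

A diminished fourth up from Bb4 is Ebb5.
Up an augmented octave from Ebb5: Eb6 (13 semitones up).
Down a diminished octave from Eb6: E5 (11 semitones down).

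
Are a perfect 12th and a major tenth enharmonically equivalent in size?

19 semitones (perfect twelfth) vs 16 semitones (major tenth): not equal.

No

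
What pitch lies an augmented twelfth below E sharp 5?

A 3

The twelfth's letter: E down five letter names plus an octave → A.
Moving 20 semitones down from E#5 (the size of an augmented twelfth) reaches A3.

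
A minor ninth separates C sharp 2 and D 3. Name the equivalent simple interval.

Take out an octave (7 from the number): 9 − 7 = 2.
That makes a minor ninth a compound minor second — an octave plus a minor second.

minor second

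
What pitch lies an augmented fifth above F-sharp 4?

Counting five letter names up from F lands on C.
An augmented fifth spans 8 semitones, so from F#4 the target pitch is C##5.

C-double-sharp 5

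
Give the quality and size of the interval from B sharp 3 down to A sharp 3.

Descending from B#3 to A#3 is the same interval as ascending A#3 to B#3.
A to B spans two letter names (A-B) — that makes it a second of some quality.
The major second spans 2 semitones, and A#3 to B#3 is exactly 2 semitones — so this is a major second.

major second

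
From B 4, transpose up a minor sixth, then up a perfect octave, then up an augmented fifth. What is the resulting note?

D sharp 7

B4 up a minor sixth → G5 (8 semitones).
Up a perfect octave from G5: G6 (12 semitones up).
An augmented fifth up from G6 is D#7.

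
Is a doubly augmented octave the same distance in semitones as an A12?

A doubly augmented octave spans 14 semitones; an augmented twelfth spans 20 semitones. They differ by 6.

No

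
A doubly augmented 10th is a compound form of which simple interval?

Each octave removed subtracts seven from the number: 10 − 7 = 3.
Quality carries through unchanged, so the simple form is a doubly augmented third.

doubly augmented 3rd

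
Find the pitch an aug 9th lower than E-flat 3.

The ninth's letter: E down two letter names plus an octave → D.
Moving 15 semitones down from Eb3 (the size of an augmented ninth) reaches Dbb2.

D-double-flat 2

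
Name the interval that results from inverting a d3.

Interval numbers invert to sum to nine: 3 + 6 = 9, so a third inverts to a sixth.
The quality also flips — diminished becomes augmented — giving an augmented sixth.

augmented 6th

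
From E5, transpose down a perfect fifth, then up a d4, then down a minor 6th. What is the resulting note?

E5 down a perfect fifth → A4 (7 semitones).
A4 up a diminished fourth → Db5 (4 semitones).
A minor sixth down from Db5 is F4.

F4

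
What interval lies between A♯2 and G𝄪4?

A to G spans seven letter names (A-B-C-D-E-F-G), plus an octave, so the interval is some kind of fourteenth.
A#2 to G##4 is 23 semitones, matching the major fourteenth exactly, so the quality is major.
(Equivalently, a compound major seventh: a major seventh plus an octave.)

major 14th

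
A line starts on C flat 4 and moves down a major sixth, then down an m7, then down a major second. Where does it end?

E double-flat 2

A major sixth down from Cb4 is Ebb3.
A minor seventh down from Ebb3 is Fb2.
Down a major second from Fb2: Ebb2 (2 semitones down).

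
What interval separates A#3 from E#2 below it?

Descending from A#3 to E#2 is the same interval as ascending E#2 to A#3.
E to A spans four letter names (E-F-G-A), plus an octave — that makes it an eleventh of some quality.
Counting semitones, E#2→A#3 is 17, which is the perfect eleventh.
(Equivalently, a compound perfect fourth: a perfect fourth plus an octave.)

perfect 11th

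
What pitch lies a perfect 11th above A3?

Counting four letter names plus an octave up from A lands on D.
Moving 17 semitones up from A3 (the size of a perfect eleventh) reaches D5.

D5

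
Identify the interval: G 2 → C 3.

perfect fourth

G to C spans four letter names (G-A-B-C) — that makes it a fourth of some quality.
The perfect fourth spans 5 semitones, and G2 to C3 is exactly 5 semitones — so this is a perfect fourth.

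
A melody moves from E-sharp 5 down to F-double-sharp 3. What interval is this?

minor fourteenth

Descending from E#5 to F##3 is the same interval as ascending F##3 to E#5.
F to E spans seven letter names (F-G-A-B-C-D-E), plus an octave — that makes it a fourteenth of some quality.
F##3 to E#5 is 22 semitones, a half step short of the major fourteenth (23), so this is minor.
(Equivalently, a compound minor seventh: a minor seventh plus an octave.)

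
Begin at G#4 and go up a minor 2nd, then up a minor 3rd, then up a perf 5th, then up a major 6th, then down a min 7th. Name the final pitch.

F#5

Up a minor second from G#4: A4 (1 semitone up).
Up a minor third from A4: C5 (3 semitones up).
C5 up a perfect fifth → G5 (7 semitones).
Up a major sixth from G5: E6 (9 semitones up).
E6 down a minor seventh → F#5 (10 semitones).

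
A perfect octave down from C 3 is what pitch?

For an octave the letter name doesn't change: still C, an octave down.
A perfect octave is 12 semitones; 12 semitones down from C3 gives C2.

C 2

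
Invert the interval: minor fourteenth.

First reduce the compound minor fourteenth to its simple form, a minor seventh.
Interval numbers invert to sum to nine: 7 + 2 = 9, so a seventh inverts to a second.
Quality inverts too: minor becomes major. That makes the inversion a major second.

major second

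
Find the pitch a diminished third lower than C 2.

Three letter names down from C: A.
Moving 2 semitones down from C2 (the size of a diminished third) reaches A#1.

A-sharp 1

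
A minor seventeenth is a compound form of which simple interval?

minor 3rd

Each octave removed subtracts seven from the number: 17 − 14 = 3.
So a minor seventeenth is 2 octaves plus a minor third. The quality is unchanged.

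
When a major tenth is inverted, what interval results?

First reduce the compound major tenth to its simple form, a major third.
Inverted interval numbers add to nine, so a third pairs with a sixth (3 + 6 = 9).
And major becomes minor under inversion, so we get a minor sixth.

minor sixth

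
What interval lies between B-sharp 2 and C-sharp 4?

B to C spans two letter names (B-C), plus an octave — that makes it a ninth of some quality.
At 13 semitones, B#2→C#4 falls one short of a major ninth: minor.
(Equivalently, a compound minor second: a minor second plus an octave.)

minor ninth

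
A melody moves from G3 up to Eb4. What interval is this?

G to E spans six letter names (G-A-B-C-D-E) — that makes it a sixth of some quality.
G3 to Eb4 is 8 semitones, a half step short of the major sixth (9), so this is minor.

m6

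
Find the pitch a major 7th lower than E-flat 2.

Seven letter names down from E: F.
A major seventh spans 11 semitones, so from Eb2 the target pitch is Fb1.

F-flat 1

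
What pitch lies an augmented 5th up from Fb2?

C3

Five letter names up from F: C.
An augmented fifth is 8 semitones; 8 semitones up from Fb2 gives C3.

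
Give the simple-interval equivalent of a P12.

Each octave removed subtracts seven from the number: 12 − 7 = 5.
Quality carries through unchanged, so the simple form is a perfect fifth.

P5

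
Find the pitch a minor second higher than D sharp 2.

The second takes the letter from D up to E.
A minor second spans 1 semitone, so from D#2 the target pitch is E2.

E 2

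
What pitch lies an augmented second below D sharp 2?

C 2

Two letter names down from D: C.
Moving 3 semitones down from D#2 (the size of an augmented second) reaches C2.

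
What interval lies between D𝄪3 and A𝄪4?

D to A spans five letter names (D-E-F-G-A), plus an octave: a twelfth.
The perfect twelfth spans 19 semitones, and D##3 to A##4 is exactly 19 semitones — so this is a perfect twelfth.
(Equivalently, a compound perfect fifth: a perfect fifth plus an octave.)

perfect twelfth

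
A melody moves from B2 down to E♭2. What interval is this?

Descending from B2 to Eb2 is the same interval as ascending Eb2 to B2.
E to B spans five letter names (E-F-G-A-B), so the interval is some kind of fifth.
Eb2 to B2 spans 8 semitones — one semitone wider than the perfect fifth (7) — giving an augmented fifth.

augmented 5th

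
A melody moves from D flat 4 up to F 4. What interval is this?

D to F spans three letter names (D-E-F) — that makes it a third of some quality.
The major third spans 4 semitones, and Db4 to F4 is exactly 4 semitones — so this is a major third.

M3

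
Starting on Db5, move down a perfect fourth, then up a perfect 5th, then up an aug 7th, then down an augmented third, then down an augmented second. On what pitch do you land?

Abb5

Down a perfect fourth from Db5: Ab4 (5 semitones down).
A perfect fifth up from Ab4 is Eb5.
Eb5 up an augmented seventh → D#6 (12 semitones).
Down an augmented third from D#6: Bb5 (5 semitones down).
An augmented second down from Bb5 is Abb5.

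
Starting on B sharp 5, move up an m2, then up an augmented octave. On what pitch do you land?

B#5 up a minor second → C#6 (1 semitone).
C#6 up an augmented octave → C##7 (13 semitones).

C double-sharp 7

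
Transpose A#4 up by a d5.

Five letter names up from A: E.
A diminished fifth is 6 semitones; 6 semitones up from A#4 gives E5.

E5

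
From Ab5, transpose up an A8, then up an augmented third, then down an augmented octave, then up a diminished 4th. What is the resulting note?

F6

Up an augmented octave from Ab5: A6 (13 semitones up).
Up an augmented third from A6: C##7 (5 semitones up).
C##7 down an augmented octave → C#6 (13 semitones).
C#6 up a diminished fourth → F6 (4 semitones).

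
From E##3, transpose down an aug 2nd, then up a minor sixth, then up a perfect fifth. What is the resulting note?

E##3 down an augmented second → D#3 (3 semitones).
A minor sixth up from D#3 is B3.
A perfect fifth up from B3 is F#4.

F#4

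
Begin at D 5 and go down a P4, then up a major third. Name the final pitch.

D5 down a perfect fourth → A4 (5 semitones).
A major third up from A4 is C#5.

C sharp 5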